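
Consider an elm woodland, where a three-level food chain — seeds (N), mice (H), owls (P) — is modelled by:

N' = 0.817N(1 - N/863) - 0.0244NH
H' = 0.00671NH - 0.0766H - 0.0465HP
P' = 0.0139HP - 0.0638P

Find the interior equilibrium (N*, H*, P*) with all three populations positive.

From dP/dt = 0: 0.0139H* = 0.0638, so H* = 4.59.
From dN/dt = 0: 0.817(1 - N*/863) = 0.0244·4.59, giving N* = 863·(1 - 0.137) = 745.
From dH/dt = 0: 0.00671·745 - 0.0766 = 0.0465P*, so P* = 4.92/0.0465 = 106.

N* ≈ 745, H* ≈ 4.59, P* ≈ 106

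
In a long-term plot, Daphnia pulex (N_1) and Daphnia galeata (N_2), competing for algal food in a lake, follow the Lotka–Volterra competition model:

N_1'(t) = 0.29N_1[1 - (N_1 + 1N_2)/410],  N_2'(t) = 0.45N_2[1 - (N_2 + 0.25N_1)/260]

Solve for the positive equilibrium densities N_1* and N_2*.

N_1* ≈ 200, N_2* ≈ 210

Setting both brackets to zero gives the nullclines N_1 + 1N_2 = 410 and 0.25N_1 + N_2 = 260.
Substituting N_2 = 260 - 0.25N_1 into the first: N_1(1 - 1·0.25) = 410 - 1·260.
So N_1* = 150/0.75 = 200, and then N_2* = 260 - 0.25·200 = 210.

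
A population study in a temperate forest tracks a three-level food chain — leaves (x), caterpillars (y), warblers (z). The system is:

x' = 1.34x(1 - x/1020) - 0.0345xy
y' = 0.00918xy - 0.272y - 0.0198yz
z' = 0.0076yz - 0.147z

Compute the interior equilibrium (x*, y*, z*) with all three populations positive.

From dz/dt = 0: 0.0076y* = 0.147, so y* = 19.3.
From dx/dt = 0: 1.34(1 - x*/1020) = 0.0345·19.3, giving x* = 1020·(1 - 0.498) = 512.
From dy/dt = 0: 0.00918·512 - 0.272 = 0.0198z*, so z* = 4.43/0.0198 = 224.

x* ≈ 512, y* ≈ 19.3, z* ≈ 224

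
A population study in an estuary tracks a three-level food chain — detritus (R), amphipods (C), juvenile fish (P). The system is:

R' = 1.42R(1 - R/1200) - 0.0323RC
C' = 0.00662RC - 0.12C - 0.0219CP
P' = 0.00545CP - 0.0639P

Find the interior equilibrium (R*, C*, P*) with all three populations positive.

R* ≈ 880, C* ≈ 11.7, P* ≈ 261

From dP/dt = 0: 0.00545C* = 0.0639, so C* = 11.7.
From dR/dt = 0: 1.42(1 - R*/1200) = 0.0323·11.7, giving R* = 1200·(1 - 0.267) = 880.
From dC/dt = 0: 0.00662·880 - 0.12 = 0.0219P*, so P* = 5.71/0.0219 = 261.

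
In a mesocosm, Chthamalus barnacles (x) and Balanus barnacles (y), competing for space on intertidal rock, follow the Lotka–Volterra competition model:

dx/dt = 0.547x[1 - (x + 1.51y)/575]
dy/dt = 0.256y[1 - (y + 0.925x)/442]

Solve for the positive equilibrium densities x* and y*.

x* ≈ 233, y* ≈ 227

Setting both brackets to zero gives the nullclines x + 1.51y = 575 and 0.925x + y = 442.
Substituting y = 442 - 0.925x into the first: x(1 - 1.51·0.925) = 575 - 1.51·442.
So x* = -92.4/-0.397 = 233, and then y* = 442 - 0.925·233 = 227.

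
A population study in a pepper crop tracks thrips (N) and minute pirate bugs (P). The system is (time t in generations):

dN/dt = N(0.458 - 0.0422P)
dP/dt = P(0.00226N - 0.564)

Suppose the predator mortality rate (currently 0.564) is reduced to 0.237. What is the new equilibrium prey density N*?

At the interior fixed point, setting dP/dt = 0 with P > 0 fixes N* = (predator death rate)/(NP coefficient) — independent of the other coefficients.
With the change, N* = 0.237/0.00226 = 105; it falls from 250.

N* ≈ 105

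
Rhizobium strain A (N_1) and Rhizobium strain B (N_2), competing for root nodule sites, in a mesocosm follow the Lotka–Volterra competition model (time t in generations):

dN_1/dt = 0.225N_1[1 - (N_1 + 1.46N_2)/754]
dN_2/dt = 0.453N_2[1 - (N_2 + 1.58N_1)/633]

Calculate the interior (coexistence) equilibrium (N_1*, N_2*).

Setting both brackets to zero gives the nullclines N_1 + 1.46N_2 = 754 and 1.58N_1 + N_2 = 633.
Substituting N_2 = 633 - 1.58N_1 into the first: N_1(1 - 1.46·1.58) = 754 - 1.46·633.
So N_1* = -170/-1.31 = 130, and then N_2* = 633 - 1.58·130 = 427.

N_1* ≈ 130, N_2* ≈ 427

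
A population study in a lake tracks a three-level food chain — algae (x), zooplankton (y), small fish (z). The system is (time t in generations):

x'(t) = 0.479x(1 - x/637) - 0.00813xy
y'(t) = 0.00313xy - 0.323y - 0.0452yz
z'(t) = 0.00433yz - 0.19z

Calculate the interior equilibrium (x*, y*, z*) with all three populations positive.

x* ≈ 163, y* ≈ 43.9, z* ≈ 4.11

From dz/dt = 0: 0.00433y* = 0.19, so y* = 43.9.
From dx/dt = 0: 0.479(1 - x*/637) = 0.00813·43.9, giving x* = 637·(1 - 0.745) = 163.
From dy/dt = 0: 0.00313·163 - 0.323 = 0.0452z*, so z* = 0.186/0.0452 = 4.11.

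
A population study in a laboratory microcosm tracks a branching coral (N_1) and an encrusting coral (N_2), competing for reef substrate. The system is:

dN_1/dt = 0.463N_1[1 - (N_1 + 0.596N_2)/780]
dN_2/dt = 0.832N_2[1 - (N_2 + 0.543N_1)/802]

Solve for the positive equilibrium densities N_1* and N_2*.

Setting both brackets to zero gives the nullclines N_1 + 0.596N_2 = 780 and 0.543N_1 + N_2 = 802.
Substituting N_2 = 802 - 0.543N_1 into the first: N_1(1 - 0.596·0.543) = 780 - 0.596·802.
So N_1* = 302/0.676 = 447, and then N_2* = 802 - 0.543·447 = 560.

N_1* ≈ 447, N_2* ≈ 560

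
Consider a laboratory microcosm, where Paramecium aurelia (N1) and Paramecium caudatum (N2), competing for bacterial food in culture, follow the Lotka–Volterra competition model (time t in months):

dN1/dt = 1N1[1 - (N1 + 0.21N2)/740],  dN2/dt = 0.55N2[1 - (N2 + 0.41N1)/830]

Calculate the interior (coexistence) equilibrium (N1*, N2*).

N1* ≈ 619, N2* ≈ 576

Setting both brackets to zero gives the nullclines N1 + 0.21N2 = 740 and 0.41N1 + N2 = 830.
Substituting N2 = 830 - 0.41N1 into the first: N1(1 - 0.21·0.41) = 740 - 0.21·830.
So N1* = 566/0.914 = 619, and then N2* = 830 - 0.41·619 = 576.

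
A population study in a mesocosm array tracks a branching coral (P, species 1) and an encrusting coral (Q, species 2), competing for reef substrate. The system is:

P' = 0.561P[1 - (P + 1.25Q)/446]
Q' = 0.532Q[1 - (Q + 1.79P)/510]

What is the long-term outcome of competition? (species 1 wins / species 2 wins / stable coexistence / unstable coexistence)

unstable coexistence (outcome depends on initial conditions)

Compare the nullcline intercepts: K1/α12 = 446/1.25 = 357 < K2 = 510; K2/α21 = 510/1.79 = 285 < K1 = 446.
Since both are reversed, neither can invade when rare; the interior point is a saddle.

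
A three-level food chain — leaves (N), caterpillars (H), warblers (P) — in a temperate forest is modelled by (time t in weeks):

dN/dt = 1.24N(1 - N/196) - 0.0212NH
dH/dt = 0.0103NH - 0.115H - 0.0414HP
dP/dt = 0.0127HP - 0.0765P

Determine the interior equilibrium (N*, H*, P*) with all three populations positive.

From dP/dt = 0: 0.0127H* = 0.0765, so H* = 6.02.
From dN/dt = 0: 1.24(1 - N*/196) = 0.0212·6.02, giving N* = 196·(1 - 0.103) = 176.
From dH/dt = 0: 0.0103·176 - 0.115 = 0.0414P*, so P* = 1.7/0.0414 = 41.

N* ≈ 176, H* ≈ 6.02, P* ≈ 41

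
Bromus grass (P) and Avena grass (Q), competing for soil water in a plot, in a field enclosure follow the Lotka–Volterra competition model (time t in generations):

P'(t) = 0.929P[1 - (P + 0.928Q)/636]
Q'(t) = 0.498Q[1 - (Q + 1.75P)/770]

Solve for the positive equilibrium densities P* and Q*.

Setting both brackets to zero gives the nullclines P + 0.928Q = 636 and 1.75P + Q = 770.
Substituting Q = 770 - 1.75P into the first: P(1 - 0.928·1.75) = 636 - 0.928·770.
So P* = -78.6/-0.624 = 126, and then Q* = 770 - 1.75·126 = 550.

P* ≈ 126, Q* ≈ 550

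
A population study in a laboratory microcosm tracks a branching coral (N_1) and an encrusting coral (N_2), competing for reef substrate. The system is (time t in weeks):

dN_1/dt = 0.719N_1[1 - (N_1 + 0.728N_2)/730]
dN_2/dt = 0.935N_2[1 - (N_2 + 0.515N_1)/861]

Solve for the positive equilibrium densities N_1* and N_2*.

N_1* ≈ 165, N_2* ≈ 776

Setting both brackets to zero gives the nullclines N_1 + 0.728N_2 = 730 and 0.515N_1 + N_2 = 861.
Substituting N_2 = 861 - 0.515N_1 into the first: N_1(1 - 0.728·0.515) = 730 - 0.728·861.
So N_1* = 103/0.625 = 165, and then N_2* = 861 - 0.515·165 = 776.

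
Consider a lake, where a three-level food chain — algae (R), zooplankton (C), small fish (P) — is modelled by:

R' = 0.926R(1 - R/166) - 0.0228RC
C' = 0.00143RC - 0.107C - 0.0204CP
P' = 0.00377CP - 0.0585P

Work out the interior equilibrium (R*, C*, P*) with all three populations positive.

From dP/dt = 0: 0.00377C* = 0.0585, so C* = 15.5.
From dR/dt = 0: 0.926(1 - R*/166) = 0.0228·15.5, giving R* = 166·(1 - 0.382) = 103.
From dC/dt = 0: 0.00143·103 - 0.107 = 0.0204P*, so P* = 0.0397/0.0204 = 1.95.

R* ≈ 103, C* ≈ 15.5, P* ≈ 1.95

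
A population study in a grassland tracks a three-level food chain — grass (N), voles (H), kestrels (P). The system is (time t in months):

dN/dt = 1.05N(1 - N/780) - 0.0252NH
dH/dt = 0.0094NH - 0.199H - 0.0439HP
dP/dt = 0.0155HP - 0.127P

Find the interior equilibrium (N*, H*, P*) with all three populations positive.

N* ≈ 627, H* ≈ 8.19, P* ≈ 130

From dP/dt = 0: 0.0155H* = 0.127, so H* = 8.19.
From dN/dt = 0: 1.05(1 - N*/780) = 0.0252·8.19, giving N* = 780·(1 - 0.197) = 627.
From dH/dt = 0: 0.0094·627 - 0.199 = 0.0439P*, so P* = 5.69/0.0439 = 130.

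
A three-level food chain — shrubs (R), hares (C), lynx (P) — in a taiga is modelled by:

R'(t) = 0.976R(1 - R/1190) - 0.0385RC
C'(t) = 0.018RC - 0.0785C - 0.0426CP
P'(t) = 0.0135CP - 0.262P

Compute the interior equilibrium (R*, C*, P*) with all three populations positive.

R* ≈ 279, C* ≈ 19.4, P* ≈ 116

From dP/dt = 0: 0.0135C* = 0.262, so C* = 19.4.
From dR/dt = 0: 0.976(1 - R*/1190) = 0.0385·19.4, giving R* = 1190·(1 - 0.766) = 279.
From dC/dt = 0: 0.018·279 - 0.0785 = 0.0426P*, so P* = 4.94/0.0426 = 116.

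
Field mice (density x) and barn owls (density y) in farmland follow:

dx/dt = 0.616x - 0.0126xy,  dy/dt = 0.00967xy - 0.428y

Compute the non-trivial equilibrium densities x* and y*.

Set dy/dt = 0 with y > 0: 0.00967x - 0.428 = 0, so x* = 0.428/0.00967 = 44.3.
Set dx/dt = 0 with x > 0: 0.616 - 0.0126y = 0, so y* = 0.616/0.0126 = 48.9.

x* ≈ 44.3, y* ≈ 48.9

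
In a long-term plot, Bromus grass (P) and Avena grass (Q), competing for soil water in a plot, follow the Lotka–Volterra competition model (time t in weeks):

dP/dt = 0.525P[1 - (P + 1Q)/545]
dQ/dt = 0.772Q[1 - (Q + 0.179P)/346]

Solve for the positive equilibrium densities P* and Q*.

P* ≈ 242, Q* ≈ 303

Setting both brackets to zero gives the nullclines P + 1Q = 545 and 0.179P + Q = 346.
Substituting Q = 346 - 0.179P into the first: P(1 - 1·0.179) = 545 - 1·346.
So P* = 199/0.821 = 242, and then Q* = 346 - 0.179·242 = 303.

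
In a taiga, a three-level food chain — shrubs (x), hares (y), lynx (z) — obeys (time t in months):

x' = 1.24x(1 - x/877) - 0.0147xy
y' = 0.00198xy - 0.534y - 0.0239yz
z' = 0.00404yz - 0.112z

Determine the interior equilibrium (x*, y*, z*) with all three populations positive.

x* ≈ 589, y* ≈ 27.7, z* ≈ 26.4

From dz/dt = 0: 0.00404y* = 0.112, so y* = 27.7.
From dx/dt = 0: 1.24(1 - x*/877) = 0.0147·27.7, giving x* = 877·(1 - 0.329) = 589.
From dy/dt = 0: 0.00198·589 - 0.534 = 0.0239z*, so z* = 0.632/0.0239 = 26.4.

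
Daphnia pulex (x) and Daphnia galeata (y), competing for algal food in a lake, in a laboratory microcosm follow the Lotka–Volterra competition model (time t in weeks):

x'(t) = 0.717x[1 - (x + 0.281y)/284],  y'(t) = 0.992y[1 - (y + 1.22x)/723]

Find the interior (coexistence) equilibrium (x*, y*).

Setting both brackets to zero gives the nullclines x + 0.281y = 284 and 1.22x + y = 723.
Substituting y = 723 - 1.22x into the first: x(1 - 0.281·1.22) = 284 - 0.281·723.
So x* = 80.8/0.657 = 123, and then y* = 723 - 1.22·123 = 573.

x* ≈ 123, y* ≈ 573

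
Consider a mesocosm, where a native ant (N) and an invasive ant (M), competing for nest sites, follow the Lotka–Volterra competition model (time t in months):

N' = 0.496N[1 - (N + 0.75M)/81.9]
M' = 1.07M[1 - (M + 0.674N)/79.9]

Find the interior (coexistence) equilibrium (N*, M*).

N* ≈ 44.4, M* ≈ 49.9

Setting both brackets to zero gives the nullclines N + 0.75M = 81.9 and 0.674N + M = 79.9.
Substituting M = 79.9 - 0.674N into the first: N(1 - 0.75·0.674) = 81.9 - 0.75·79.9.
So N* = 22/0.494 = 44.4, and then M* = 79.9 - 0.674·44.4 = 49.9.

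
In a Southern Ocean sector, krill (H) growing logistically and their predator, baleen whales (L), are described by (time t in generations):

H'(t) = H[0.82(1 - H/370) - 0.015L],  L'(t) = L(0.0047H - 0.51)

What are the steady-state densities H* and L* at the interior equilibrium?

From dL/dt = 0 with L > 0: 0.0047H* = 0.51, so H* = 109.
Substitute into dH/dt = 0: 0.82(1 - 109/370) = 0.015L*.
The bracket is 0.707, giving L* = 0.58/0.015 = 38.6.

H* ≈ 109, L* ≈ 38.6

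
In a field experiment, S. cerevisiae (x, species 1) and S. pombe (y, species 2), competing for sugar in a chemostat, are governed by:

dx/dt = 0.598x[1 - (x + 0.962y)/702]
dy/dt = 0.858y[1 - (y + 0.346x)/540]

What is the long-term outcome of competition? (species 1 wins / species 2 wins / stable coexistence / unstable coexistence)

stable coexistence

Compare the nullcline intercepts: K1/α12 = 702/0.962 = 730 > K2 = 540; K2/α21 = 540/0.346 = 1560 > K1 = 702.
Since both inequalities hold, each species can invade when rare, so the interior equilibrium is stable.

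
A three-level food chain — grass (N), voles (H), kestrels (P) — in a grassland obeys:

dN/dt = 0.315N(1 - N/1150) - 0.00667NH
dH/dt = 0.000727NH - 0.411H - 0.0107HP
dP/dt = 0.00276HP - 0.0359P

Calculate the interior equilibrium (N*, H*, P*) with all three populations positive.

From dP/dt = 0: 0.00276H* = 0.0359, so H* = 13.
From dN/dt = 0: 0.315(1 - N*/1150) = 0.00667·13, giving N* = 1150·(1 - 0.275) = 833.
From dH/dt = 0: 0.000727·833 - 0.411 = 0.0107P*, so P* = 0.195/0.0107 = 18.2.

N* ≈ 833, H* ≈ 13, P* ≈ 18.2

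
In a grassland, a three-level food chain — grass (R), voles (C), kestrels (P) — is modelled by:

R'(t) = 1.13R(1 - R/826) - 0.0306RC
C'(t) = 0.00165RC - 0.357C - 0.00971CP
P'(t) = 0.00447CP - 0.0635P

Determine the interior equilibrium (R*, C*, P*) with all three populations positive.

From dP/dt = 0: 0.00447C* = 0.0635, so C* = 14.2.
From dR/dt = 0: 1.13(1 - R*/826) = 0.0306·14.2, giving R* = 826·(1 - 0.385) = 508.
From dC/dt = 0: 0.00165·508 - 0.357 = 0.00971P*, so P* = 0.482/0.00971 = 49.6.

R* ≈ 508, C* ≈ 14.2, P* ≈ 49.6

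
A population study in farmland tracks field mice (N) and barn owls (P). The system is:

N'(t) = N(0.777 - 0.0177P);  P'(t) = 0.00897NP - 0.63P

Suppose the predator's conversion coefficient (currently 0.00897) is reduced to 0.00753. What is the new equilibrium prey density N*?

At the interior fixed point, setting dP/dt = 0 with P > 0 fixes N* = (predator death rate)/(NP coefficient) — independent of the other coefficients.
With the change, N* = 0.63/0.00753 = 83.7; it rises from 70.2.

N* ≈ 83.7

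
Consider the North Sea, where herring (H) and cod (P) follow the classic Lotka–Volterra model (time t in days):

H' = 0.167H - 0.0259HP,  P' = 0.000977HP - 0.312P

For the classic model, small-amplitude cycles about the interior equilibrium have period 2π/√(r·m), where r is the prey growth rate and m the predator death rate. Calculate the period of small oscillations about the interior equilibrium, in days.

Here r = 0.167 and m = 0.312, so r·m = 0.0521.
ω = √0.0521 = 0.228 per day, hence T = 2π/ω ≈ 27.5 days.

T ≈ 27.5 days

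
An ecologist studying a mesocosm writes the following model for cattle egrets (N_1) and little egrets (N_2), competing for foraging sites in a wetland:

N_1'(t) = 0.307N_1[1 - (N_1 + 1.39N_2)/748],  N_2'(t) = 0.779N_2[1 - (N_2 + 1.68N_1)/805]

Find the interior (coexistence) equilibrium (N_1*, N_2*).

N_1* ≈ 278, N_2* ≈ 338

Setting both brackets to zero gives the nullclines N_1 + 1.39N_2 = 748 and 1.68N_1 + N_2 = 805.
Substituting N_2 = 805 - 1.68N_1 into the first: N_1(1 - 1.39·1.68) = 748 - 1.39·805.
So N_1* = -371/-1.34 = 278, and then N_2* = 805 - 1.68·278 = 338.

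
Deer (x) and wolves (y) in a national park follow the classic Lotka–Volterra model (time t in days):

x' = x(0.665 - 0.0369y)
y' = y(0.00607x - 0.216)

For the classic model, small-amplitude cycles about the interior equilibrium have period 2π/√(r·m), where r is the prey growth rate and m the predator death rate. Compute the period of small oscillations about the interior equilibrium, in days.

T ≈ 16.6 days

Here r = 0.665 and m = 0.216, so r·m = 0.144.
ω = √0.144 = 0.379 per day, hence T = 2π/ω ≈ 16.6 days.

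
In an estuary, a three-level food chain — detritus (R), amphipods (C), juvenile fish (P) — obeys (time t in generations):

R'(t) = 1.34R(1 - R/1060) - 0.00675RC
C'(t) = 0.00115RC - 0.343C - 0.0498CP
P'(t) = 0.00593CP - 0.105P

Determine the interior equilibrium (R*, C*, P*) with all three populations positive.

R* ≈ 965, C* ≈ 17.7, P* ≈ 15.4

From dP/dt = 0: 0.00593C* = 0.105, so C* = 17.7.
From dR/dt = 0: 1.34(1 - R*/1060) = 0.00675·17.7, giving R* = 1060·(1 - 0.0892) = 965.
From dC/dt = 0: 0.00115·965 - 0.343 = 0.0498P*, so P* = 0.767/0.0498 = 15.4.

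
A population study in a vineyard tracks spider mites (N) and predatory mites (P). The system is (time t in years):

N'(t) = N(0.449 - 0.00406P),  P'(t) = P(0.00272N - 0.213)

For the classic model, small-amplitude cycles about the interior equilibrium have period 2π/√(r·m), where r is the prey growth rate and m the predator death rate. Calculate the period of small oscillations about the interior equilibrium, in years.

T ≈ 20.3 years

Here r = 0.449 and m = 0.213, so r·m = 0.0956.
ω = √0.0956 = 0.309 per year, hence T = 2π/ω ≈ 20.3 years.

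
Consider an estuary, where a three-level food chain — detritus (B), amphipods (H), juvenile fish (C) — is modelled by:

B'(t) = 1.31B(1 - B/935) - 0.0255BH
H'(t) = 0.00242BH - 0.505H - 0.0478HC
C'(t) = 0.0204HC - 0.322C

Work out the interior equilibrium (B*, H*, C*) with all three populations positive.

From dC/dt = 0: 0.0204H* = 0.322, so H* = 15.8.
From dB/dt = 0: 1.31(1 - B*/935) = 0.0255·15.8, giving B* = 935·(1 - 0.307) = 648.
From dH/dt = 0: 0.00242·648 - 0.505 = 0.0478C*, so C* = 1.06/0.0478 = 22.2.

B* ≈ 648, H* ≈ 15.8, C* ≈ 22.2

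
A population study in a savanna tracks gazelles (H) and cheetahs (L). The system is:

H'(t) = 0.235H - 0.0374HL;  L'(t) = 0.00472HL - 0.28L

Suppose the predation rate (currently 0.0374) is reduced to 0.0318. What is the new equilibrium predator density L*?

L* ≈ 7.39

At the interior fixed point, setting dH/dt = 0 with H > 0 fixes L* = (prey growth rate)/(HL coefficient) — independent of the other coefficients.
With the change, L* = 0.235/0.0318 = 7.39; it rises from 6.28.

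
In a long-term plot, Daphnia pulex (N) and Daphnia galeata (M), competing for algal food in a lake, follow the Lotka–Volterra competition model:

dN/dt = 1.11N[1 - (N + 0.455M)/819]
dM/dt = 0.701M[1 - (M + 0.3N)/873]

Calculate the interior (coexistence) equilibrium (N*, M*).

Setting both brackets to zero gives the nullclines N + 0.455M = 819 and 0.3N + M = 873.
Substituting M = 873 - 0.3N into the first: N(1 - 0.455·0.3) = 819 - 0.455·873.
So N* = 422/0.863 = 488, and then M* = 873 - 0.3·488 = 726.

N* ≈ 488, M* ≈ 726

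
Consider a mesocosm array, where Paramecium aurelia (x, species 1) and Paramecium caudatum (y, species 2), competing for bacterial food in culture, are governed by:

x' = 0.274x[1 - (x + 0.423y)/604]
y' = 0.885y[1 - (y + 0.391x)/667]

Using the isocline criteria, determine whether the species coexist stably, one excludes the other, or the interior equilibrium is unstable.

stable coexistence

Compare the nullcline intercepts: K1/α12 = 604/0.423 = 1430 > K2 = 667; K2/α21 = 667/0.391 = 1710 > K1 = 604.
Since both inequalities hold, each species can invade when rare, so the interior equilibrium is stable.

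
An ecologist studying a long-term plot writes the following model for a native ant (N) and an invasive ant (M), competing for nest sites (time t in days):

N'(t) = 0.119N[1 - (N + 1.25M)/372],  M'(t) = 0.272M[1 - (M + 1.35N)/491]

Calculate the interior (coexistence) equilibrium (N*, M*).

Setting both brackets to zero gives the nullclines N + 1.25M = 372 and 1.35N + M = 491.
Substituting M = 491 - 1.35N into the first: N(1 - 1.25·1.35) = 372 - 1.25·491.
So N* = -242/-0.688 = 352, and then M* = 491 - 1.35·352 = 16.3.

N* ≈ 352, M* ≈ 16.3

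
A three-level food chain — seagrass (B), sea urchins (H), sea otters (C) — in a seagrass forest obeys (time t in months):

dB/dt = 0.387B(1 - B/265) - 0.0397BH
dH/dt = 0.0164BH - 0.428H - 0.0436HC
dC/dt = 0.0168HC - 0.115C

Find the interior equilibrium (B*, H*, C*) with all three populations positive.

From dC/dt = 0: 0.0168H* = 0.115, so H* = 6.85.
From dB/dt = 0: 0.387(1 - B*/265) = 0.0397·6.85, giving B* = 265·(1 - 0.702) = 78.9.
From dH/dt = 0: 0.0164·78.9 - 0.428 = 0.0436C*, so C* = 0.866/0.0436 = 19.9.

B* ≈ 78.9, H* ≈ 6.85, C* ≈ 19.9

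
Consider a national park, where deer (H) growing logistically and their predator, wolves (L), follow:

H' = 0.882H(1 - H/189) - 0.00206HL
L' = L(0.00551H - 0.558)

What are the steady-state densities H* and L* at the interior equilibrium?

From dL/dt = 0 with L > 0: 0.00551H* = 0.558, so H* = 101.
Substitute into dH/dt = 0: 0.882(1 - 101/189) = 0.00206L*.
The bracket is 0.464, giving L* = 0.409/0.00206 = 199.

H* ≈ 101, L* ≈ 199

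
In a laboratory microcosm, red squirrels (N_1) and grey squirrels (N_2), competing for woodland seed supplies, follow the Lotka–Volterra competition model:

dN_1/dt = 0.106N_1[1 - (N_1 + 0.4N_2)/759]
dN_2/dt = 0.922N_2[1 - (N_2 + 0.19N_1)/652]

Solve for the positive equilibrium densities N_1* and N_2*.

N_1* ≈ 539, N_2* ≈ 550

Setting both brackets to zero gives the nullclines N_1 + 0.4N_2 = 759 and 0.19N_1 + N_2 = 652.
Substituting N_2 = 652 - 0.19N_1 into the first: N_1(1 - 0.4·0.19) = 759 - 0.4·652.
So N_1* = 498/0.924 = 539, and then N_2* = 652 - 0.19·539 = 550.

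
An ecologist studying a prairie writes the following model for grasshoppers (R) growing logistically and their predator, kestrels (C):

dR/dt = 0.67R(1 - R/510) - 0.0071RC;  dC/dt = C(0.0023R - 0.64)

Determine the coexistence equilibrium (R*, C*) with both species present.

From dC/dt = 0 with C > 0: 0.0023R* = 0.64, so R* = 278.
Substitute into dR/dt = 0: 0.67(1 - 278/510) = 0.0071C*.
The bracket is 0.454, giving C* = 0.304/0.0071 = 42.9.

R* ≈ 278, C* ≈ 42.9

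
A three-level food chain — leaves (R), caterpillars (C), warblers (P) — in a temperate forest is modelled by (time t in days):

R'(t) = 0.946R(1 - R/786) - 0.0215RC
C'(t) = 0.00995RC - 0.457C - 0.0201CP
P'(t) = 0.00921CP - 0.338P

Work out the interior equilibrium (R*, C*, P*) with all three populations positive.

From dP/dt = 0: 0.00921C* = 0.338, so C* = 36.7.
From dR/dt = 0: 0.946(1 - R*/786) = 0.0215·36.7, giving R* = 786·(1 - 0.834) = 130.
From dC/dt = 0: 0.00995·130 - 0.457 = 0.0201P*, so P* = 0.841/0.0201 = 41.8.

R* ≈ 130, C* ≈ 36.7, P* ≈ 41.8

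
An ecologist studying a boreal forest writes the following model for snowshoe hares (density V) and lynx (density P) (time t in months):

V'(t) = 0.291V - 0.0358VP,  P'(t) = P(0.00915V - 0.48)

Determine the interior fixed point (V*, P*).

Set dP/dt = 0 with P > 0: 0.00915V - 0.48 = 0, so V* = 0.48/0.00915 = 52.5.
Set dV/dt = 0 with V > 0: 0.291 - 0.0358P = 0, so P* = 0.291/0.0358 = 8.13.

V* ≈ 52.5, P* ≈ 8.13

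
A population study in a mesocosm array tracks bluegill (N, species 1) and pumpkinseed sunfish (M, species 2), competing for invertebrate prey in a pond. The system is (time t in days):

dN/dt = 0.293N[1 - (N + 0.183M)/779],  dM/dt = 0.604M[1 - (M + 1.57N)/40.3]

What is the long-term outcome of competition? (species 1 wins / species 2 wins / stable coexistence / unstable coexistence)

Compare the nullcline intercepts: K1/α12 = 779/0.183 = 4260 > K2 = 40.3; K2/α21 = 40.3/1.57 = 25.7 < K1 = 779.
Since the inequalities point opposite ways, species 1 can invade but species 2 cannot.

species 1 excludes species 2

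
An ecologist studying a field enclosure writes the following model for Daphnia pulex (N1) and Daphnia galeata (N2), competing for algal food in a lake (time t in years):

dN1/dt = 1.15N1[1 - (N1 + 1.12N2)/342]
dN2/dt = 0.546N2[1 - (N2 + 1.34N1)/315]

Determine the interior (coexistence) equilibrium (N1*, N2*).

Setting both brackets to zero gives the nullclines N1 + 1.12N2 = 342 and 1.34N1 + N2 = 315.
Substituting N2 = 315 - 1.34N1 into the first: N1(1 - 1.12·1.34) = 342 - 1.12·315.
So N1* = -10.8/-0.501 = 21.6, and then N2* = 315 - 1.34·21.6 = 286.

N1* ≈ 21.6, N2* ≈ 286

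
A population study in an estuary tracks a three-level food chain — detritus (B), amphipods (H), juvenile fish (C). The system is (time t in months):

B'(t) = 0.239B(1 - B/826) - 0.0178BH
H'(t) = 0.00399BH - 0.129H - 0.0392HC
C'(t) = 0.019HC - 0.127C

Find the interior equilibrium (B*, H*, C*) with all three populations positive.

From dC/dt = 0: 0.019H* = 0.127, so H* = 6.68.
From dB/dt = 0: 0.239(1 - B*/826) = 0.0178·6.68, giving B* = 826·(1 - 0.498) = 415.
From dH/dt = 0: 0.00399·415 - 0.129 = 0.0392C*, so C* = 1.53/0.0392 = 38.9.

B* ≈ 415, H* ≈ 6.68, C* ≈ 38.9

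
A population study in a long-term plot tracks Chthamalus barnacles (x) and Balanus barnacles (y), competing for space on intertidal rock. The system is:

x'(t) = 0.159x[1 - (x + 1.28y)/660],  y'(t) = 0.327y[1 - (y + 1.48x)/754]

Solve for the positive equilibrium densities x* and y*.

x* ≈ 341, y* ≈ 249

Setting both brackets to zero gives the nullclines x + 1.28y = 660 and 1.48x + y = 754.
Substituting y = 754 - 1.48x into the first: x(1 - 1.28·1.48) = 660 - 1.28·754.
So x* = -305/-0.894 = 341, and then y* = 754 - 1.48·341 = 249.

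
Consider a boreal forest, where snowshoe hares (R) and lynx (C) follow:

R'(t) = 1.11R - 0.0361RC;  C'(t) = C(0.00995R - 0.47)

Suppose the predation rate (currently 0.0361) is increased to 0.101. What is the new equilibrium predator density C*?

C* ≈ 11

At the interior fixed point, setting dR/dt = 0 with R > 0 fixes C* = (prey growth rate)/(RC coefficient) — independent of the other coefficients.
With the change, C* = 1.11/0.101 = 11; it falls from 30.7.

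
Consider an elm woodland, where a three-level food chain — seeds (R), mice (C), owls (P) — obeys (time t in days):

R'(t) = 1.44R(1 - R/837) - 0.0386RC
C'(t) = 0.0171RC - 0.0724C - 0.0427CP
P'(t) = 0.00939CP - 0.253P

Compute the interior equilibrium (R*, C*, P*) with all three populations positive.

From dP/dt = 0: 0.00939C* = 0.253, so C* = 26.9.
From dR/dt = 0: 1.44(1 - R*/837) = 0.0386·26.9, giving R* = 837·(1 - 0.722) = 232.
From dC/dt = 0: 0.0171·232 - 0.0724 = 0.0427P*, so P* = 3.9/0.0427 = 91.4.

R* ≈ 232, C* ≈ 26.9, P* ≈ 91.4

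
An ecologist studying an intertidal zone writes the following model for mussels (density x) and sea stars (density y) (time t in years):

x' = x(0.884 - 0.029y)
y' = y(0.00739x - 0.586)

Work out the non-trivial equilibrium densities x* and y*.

x* ≈ 79.3, y* ≈ 30.5

Set dy/dt = 0 with y > 0: 0.00739x - 0.586 = 0, so x* = 0.586/0.00739 = 79.3.
Set dx/dt = 0 with x > 0: 0.884 - 0.029y = 0, so y* = 0.884/0.029 = 30.5.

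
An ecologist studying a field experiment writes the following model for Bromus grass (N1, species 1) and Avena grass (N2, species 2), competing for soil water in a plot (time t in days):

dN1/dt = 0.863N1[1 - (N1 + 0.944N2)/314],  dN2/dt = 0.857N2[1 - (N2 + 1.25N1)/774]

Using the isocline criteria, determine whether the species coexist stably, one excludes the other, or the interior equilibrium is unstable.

species 2 excludes species 1

Compare the nullcline intercepts: K1/α12 = 314/0.944 = 333 < K2 = 774; K2/α21 = 774/1.25 = 619 > K1 = 314.
Since the inequalities point opposite ways, species 2 can invade but species 1 cannot.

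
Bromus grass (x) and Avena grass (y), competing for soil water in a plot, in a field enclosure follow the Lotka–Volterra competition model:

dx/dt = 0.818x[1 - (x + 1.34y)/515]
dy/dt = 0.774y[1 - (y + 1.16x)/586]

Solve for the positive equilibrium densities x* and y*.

Setting both brackets to zero gives the nullclines x + 1.34y = 515 and 1.16x + y = 586.
Substituting y = 586 - 1.16x into the first: x(1 - 1.34·1.16) = 515 - 1.34·586.
So x* = -270/-0.554 = 487, and then y* = 586 - 1.16·487 = 20.6.

x* ≈ 487, y* ≈ 20.6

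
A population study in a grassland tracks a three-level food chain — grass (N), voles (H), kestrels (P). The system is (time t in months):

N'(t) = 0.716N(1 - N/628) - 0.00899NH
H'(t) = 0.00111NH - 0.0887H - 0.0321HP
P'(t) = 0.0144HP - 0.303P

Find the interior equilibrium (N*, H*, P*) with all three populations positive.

From dP/dt = 0: 0.0144H* = 0.303, so H* = 21.
From dN/dt = 0: 0.716(1 - N*/628) = 0.00899·21, giving N* = 628·(1 - 0.264) = 462.
From dH/dt = 0: 0.00111·462 - 0.0887 = 0.0321P*, so P* = 0.424/0.0321 = 13.2.

N* ≈ 462, H* ≈ 21, P* ≈ 13.2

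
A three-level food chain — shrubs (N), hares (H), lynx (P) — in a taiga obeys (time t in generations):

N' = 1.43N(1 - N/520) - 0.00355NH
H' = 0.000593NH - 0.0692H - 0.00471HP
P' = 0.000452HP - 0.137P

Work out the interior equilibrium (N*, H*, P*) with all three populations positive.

N* ≈ 129, H* ≈ 303, P* ≈ 1.52

From dP/dt = 0: 0.000452H* = 0.137, so H* = 303.
From dN/dt = 0: 1.43(1 - N*/520) = 0.00355·303, giving N* = 520·(1 - 0.752) = 129.
From dH/dt = 0: 0.000593·129 - 0.0692 = 0.00471P*, so P* = 0.00714/0.00471 = 1.52.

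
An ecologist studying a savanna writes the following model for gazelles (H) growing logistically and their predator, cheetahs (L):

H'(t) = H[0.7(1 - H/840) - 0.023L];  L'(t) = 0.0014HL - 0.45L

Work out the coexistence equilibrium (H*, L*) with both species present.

H* ≈ 321, L* ≈ 18.8

From dL/dt = 0 with L > 0: 0.0014H* = 0.45, so H* = 321.
Substitute into dH/dt = 0: 0.7(1 - 321/840) = 0.023L*.
The bracket is 0.617, giving L* = 0.432/0.023 = 18.8.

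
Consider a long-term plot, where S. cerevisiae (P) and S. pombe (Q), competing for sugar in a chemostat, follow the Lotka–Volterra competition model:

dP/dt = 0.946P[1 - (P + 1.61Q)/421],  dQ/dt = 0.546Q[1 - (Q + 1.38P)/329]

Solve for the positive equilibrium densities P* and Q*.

Setting both brackets to zero gives the nullclines P + 1.61Q = 421 and 1.38P + Q = 329.
Substituting Q = 329 - 1.38P into the first: P(1 - 1.61·1.38) = 421 - 1.61·329.
So P* = -109/-1.22 = 89, and then Q* = 329 - 1.38·89 = 206.

P* ≈ 89, Q* ≈ 206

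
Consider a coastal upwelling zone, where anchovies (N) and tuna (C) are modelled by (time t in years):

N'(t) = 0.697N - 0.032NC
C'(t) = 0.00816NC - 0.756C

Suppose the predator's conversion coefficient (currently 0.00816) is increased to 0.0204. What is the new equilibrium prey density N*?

N* ≈ 37.1

At the interior fixed point, setting dC/dt = 0 with C > 0 fixes N* = (predator death rate)/(NC coefficient) — independent of the other coefficients.
With the change, N* = 0.756/0.0204 = 37.1; it falls from 92.6.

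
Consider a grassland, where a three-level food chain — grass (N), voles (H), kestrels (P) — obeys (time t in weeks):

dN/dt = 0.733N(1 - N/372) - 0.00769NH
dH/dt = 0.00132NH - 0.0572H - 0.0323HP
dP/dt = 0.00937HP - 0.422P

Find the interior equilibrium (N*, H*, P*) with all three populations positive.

N* ≈ 196, H* ≈ 45, P* ≈ 6.25

From dP/dt = 0: 0.00937H* = 0.422, so H* = 45.
From dN/dt = 0: 0.733(1 - N*/372) = 0.00769·45, giving N* = 372·(1 - 0.472) = 196.
From dH/dt = 0: 0.00132·196 - 0.0572 = 0.0323P*, so P* = 0.202/0.0323 = 6.25.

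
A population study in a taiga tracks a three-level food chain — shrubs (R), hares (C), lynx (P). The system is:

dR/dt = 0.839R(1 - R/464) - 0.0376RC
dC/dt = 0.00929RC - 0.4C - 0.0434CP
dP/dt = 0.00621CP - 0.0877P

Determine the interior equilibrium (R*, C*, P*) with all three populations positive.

From dP/dt = 0: 0.00621C* = 0.0877, so C* = 14.1.
From dR/dt = 0: 0.839(1 - R*/464) = 0.0376·14.1, giving R* = 464·(1 - 0.633) = 170.
From dC/dt = 0: 0.00929·170 - 0.4 = 0.0434P*, so P* = 1.18/0.0434 = 27.2.

R* ≈ 170, C* ≈ 14.1, P* ≈ 27.2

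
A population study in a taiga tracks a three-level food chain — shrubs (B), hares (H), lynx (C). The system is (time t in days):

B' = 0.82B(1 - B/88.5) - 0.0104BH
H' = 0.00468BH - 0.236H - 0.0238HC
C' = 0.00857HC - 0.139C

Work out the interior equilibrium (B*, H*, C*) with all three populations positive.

B* ≈ 70.3, H* ≈ 16.2, C* ≈ 3.91

From dC/dt = 0: 0.00857H* = 0.139, so H* = 16.2.
From dB/dt = 0: 0.82(1 - B*/88.5) = 0.0104·16.2, giving B* = 88.5·(1 - 0.206) = 70.3.
From dH/dt = 0: 0.00468·70.3 - 0.236 = 0.0238C*, so C* = 0.093/0.0238 = 3.91.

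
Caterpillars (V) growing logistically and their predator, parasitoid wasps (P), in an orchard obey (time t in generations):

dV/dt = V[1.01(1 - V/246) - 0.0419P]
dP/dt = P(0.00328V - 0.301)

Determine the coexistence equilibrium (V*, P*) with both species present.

From dP/dt = 0 with P > 0: 0.00328V* = 0.301, so V* = 91.8.
Substitute into dV/dt = 0: 1.01(1 - 91.8/246) = 0.0419P*.
The bracket is 0.627, giving P* = 0.633/0.0419 = 15.1.

V* ≈ 91.8, P* ≈ 15.1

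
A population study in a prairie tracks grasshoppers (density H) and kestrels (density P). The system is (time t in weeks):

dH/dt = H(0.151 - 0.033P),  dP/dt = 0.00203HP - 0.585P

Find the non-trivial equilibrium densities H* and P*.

H* ≈ 288, P* ≈ 4.58

Set dP/dt = 0 with P > 0: 0.00203H - 0.585 = 0, so H* = 0.585/0.00203 = 288.
Set dH/dt = 0 with H > 0: 0.151 - 0.033P = 0, so P* = 0.151/0.033 = 4.58.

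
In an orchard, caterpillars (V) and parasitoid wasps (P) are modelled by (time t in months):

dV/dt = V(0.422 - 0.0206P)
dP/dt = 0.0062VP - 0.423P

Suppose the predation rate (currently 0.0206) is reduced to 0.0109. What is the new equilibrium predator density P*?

At the interior fixed point, setting dV/dt = 0 with V > 0 fixes P* = (prey growth rate)/(VP coefficient) — independent of the other coefficients.
With the change, P* = 0.422/0.0109 = 38.7; it rises from 20.5.

P* ≈ 38.7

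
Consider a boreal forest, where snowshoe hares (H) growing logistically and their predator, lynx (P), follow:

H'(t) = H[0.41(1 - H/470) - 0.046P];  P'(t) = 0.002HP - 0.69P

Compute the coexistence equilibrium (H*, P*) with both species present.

H* ≈ 345, P* ≈ 2.37

From dP/dt = 0 with P > 0: 0.002H* = 0.69, so H* = 345.
Substitute into dH/dt = 0: 0.41(1 - 345/470) = 0.046P*.
The bracket is 0.266, giving P* = 0.109/0.046 = 2.37.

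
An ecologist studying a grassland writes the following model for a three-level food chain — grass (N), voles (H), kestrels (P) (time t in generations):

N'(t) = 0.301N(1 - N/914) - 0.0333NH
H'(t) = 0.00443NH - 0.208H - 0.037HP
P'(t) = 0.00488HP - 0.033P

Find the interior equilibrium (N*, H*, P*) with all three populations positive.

From dP/dt = 0: 0.00488H* = 0.033, so H* = 6.76.
From dN/dt = 0: 0.301(1 - N*/914) = 0.0333·6.76, giving N* = 914·(1 - 0.748) = 230.
From dH/dt = 0: 0.00443·230 - 0.208 = 0.037P*, so P* = 0.812/0.037 = 21.9.

N* ≈ 230, H* ≈ 6.76, P* ≈ 21.9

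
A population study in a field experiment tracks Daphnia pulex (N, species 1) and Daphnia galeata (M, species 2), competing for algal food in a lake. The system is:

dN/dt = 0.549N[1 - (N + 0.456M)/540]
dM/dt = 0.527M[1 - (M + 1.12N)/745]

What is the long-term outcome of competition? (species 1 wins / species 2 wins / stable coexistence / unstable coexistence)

stable coexistence

Compare the nullcline intercepts: K1/α12 = 540/0.456 = 1180 > K2 = 745; K2/α21 = 745/1.12 = 665 > K1 = 540.
Since both inequalities hold, each species can invade when rare, so the interior equilibrium is stable.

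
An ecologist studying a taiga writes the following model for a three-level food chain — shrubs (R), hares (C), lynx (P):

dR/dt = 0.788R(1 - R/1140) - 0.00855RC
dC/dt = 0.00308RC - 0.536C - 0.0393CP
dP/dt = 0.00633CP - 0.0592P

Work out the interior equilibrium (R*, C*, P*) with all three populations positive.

From dP/dt = 0: 0.00633C* = 0.0592, so C* = 9.35.
From dR/dt = 0: 0.788(1 - R*/1140) = 0.00855·9.35, giving R* = 1140·(1 - 0.101) = 1020.
From dC/dt = 0: 0.00308·1020 - 0.536 = 0.0393P*, so P* = 2.62/0.0393 = 66.6.

R* ≈ 1020, C* ≈ 9.35, P* ≈ 66.6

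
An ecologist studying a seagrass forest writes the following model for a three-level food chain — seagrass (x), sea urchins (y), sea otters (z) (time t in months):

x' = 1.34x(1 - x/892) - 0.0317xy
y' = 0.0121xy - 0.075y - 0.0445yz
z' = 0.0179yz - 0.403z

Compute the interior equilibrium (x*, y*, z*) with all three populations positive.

x* ≈ 417, y* ≈ 22.5, z* ≈ 112

From dz/dt = 0: 0.0179y* = 0.403, so y* = 22.5.
From dx/dt = 0: 1.34(1 - x*/892) = 0.0317·22.5, giving x* = 892·(1 - 0.533) = 417.
From dy/dt = 0: 0.0121·417 - 0.075 = 0.0445z*, so z* = 4.97/0.0445 = 112.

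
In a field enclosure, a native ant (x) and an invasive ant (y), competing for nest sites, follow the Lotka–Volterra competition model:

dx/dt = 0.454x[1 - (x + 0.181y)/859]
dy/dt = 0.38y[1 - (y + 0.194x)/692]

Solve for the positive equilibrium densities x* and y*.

x* ≈ 760, y* ≈ 544

Setting both brackets to zero gives the nullclines x + 0.181y = 859 and 0.194x + y = 692.
Substituting y = 692 - 0.194x into the first: x(1 - 0.181·0.194) = 859 - 0.181·692.
So x* = 734/0.965 = 760, and then y* = 692 - 0.194·760 = 544.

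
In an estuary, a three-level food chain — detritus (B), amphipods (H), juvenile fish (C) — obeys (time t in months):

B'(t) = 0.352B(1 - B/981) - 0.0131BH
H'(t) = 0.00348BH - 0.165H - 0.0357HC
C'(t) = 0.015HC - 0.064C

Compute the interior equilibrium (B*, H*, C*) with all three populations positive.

From dC/dt = 0: 0.015H* = 0.064, so H* = 4.27.
From dB/dt = 0: 0.352(1 - B*/981) = 0.0131·4.27, giving B* = 981·(1 - 0.159) = 825.
From dH/dt = 0: 0.00348·825 - 0.165 = 0.0357C*, so C* = 2.71/0.0357 = 75.8.

B* ≈ 825, H* ≈ 4.27, C* ≈ 75.8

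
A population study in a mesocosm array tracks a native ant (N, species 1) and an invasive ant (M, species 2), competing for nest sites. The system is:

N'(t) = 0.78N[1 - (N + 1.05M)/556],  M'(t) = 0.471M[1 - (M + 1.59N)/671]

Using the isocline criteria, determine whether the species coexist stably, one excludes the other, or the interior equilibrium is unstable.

unstable coexistence (outcome depends on initial conditions)

Compare the nullcline intercepts: K1/α12 = 556/1.05 = 530 < K2 = 671; K2/α21 = 671/1.59 = 422 < K1 = 556.
Since both are reversed, neither can invade when rare; the interior point is a saddle.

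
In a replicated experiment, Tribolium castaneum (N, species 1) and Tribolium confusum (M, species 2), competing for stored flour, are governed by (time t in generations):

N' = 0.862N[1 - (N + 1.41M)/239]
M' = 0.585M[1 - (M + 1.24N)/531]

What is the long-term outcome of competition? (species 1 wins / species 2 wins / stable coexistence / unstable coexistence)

Compare the nullcline intercepts: K1/α12 = 239/1.41 = 170 < K2 = 531; K2/α21 = 531/1.24 = 428 > K1 = 239.
Since the inequalities point opposite ways, species 2 can invade but species 1 cannot.

species 2 excludes species 1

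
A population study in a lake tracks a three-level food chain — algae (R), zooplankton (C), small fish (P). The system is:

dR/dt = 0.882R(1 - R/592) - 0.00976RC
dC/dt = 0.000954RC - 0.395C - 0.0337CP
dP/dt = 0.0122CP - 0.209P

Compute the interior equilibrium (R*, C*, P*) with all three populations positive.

From dP/dt = 0: 0.0122C* = 0.209, so C* = 17.1.
From dR/dt = 0: 0.882(1 - R*/592) = 0.00976·17.1, giving R* = 592·(1 - 0.19) = 480.
From dC/dt = 0: 0.000954·480 - 0.395 = 0.0337P*, so P* = 0.0627/0.0337 = 1.86.

R* ≈ 480, C* ≈ 17.1, P* ≈ 1.86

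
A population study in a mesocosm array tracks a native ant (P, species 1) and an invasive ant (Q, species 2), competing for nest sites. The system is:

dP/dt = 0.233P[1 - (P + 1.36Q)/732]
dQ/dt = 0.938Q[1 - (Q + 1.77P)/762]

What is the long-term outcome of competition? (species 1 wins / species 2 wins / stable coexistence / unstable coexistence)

Compare the nullcline intercepts: K1/α12 = 732/1.36 = 538 < K2 = 762; K2/α21 = 762/1.77 = 431 < K1 = 732.
Since both are reversed, neither can invade when rare; the interior point is a saddle.

unstable coexistence (outcome depends on initial conditions)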